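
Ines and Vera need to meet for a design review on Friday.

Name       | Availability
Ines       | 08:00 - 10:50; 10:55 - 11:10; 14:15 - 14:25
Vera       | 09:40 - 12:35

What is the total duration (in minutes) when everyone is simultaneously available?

85

Ines ∩ Vera: 09:40-10:50, 10:55-11:10.
So the common availability across everyone is 09:40-10:50, 10:55-11:10.
Summing the common windows: 70 + 15 = 85 minutes.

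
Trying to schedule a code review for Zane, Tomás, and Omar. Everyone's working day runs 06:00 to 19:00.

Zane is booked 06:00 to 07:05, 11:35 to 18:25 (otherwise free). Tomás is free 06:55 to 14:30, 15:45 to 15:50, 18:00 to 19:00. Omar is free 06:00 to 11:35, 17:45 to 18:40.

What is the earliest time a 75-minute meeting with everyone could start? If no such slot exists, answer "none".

07:05

Zane free: 07:05-11:35, 18:25-19:00 (invert busy blocks within the working day).
Tomás free: 06:55-14:30, 15:45-15:50, 18:00-19:00.
Omar free: 06:00-11:35, 17:45-18:40.
Zane ∩ Tomás: 07:05-11:35, 18:25-19:00.
Zane ∩ Tomás ∩ Omar: 07:05-11:35, 18:25-18:40.
The first common window of at least 75 minutes is 07:05-11:35, so the earliest start is 07:05.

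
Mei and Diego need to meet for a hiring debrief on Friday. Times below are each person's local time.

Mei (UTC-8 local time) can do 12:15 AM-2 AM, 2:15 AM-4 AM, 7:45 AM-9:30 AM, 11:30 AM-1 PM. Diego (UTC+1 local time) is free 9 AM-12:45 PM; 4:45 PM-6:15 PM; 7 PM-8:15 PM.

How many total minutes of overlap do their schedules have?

Mei in UTC: 08:15-10:00, 10:15-12:00, 15:45-17:30, 19:30-21:00 (add 8h to convert from UTC-8).
Diego in UTC: 08:00-11:45, 15:45-17:15, 18:00-19:15 (subtract 1h to convert from UTC+1).
Mei ∩ Diego: 08:15-10:00, 10:15-11:45, 15:45-17:15.
So the common availability across everyone is 08:15-10:00, 10:15-11:45, 15:45-17:15.
Summing the common windows: 105 + 90 + 90 = 285 minutes.

285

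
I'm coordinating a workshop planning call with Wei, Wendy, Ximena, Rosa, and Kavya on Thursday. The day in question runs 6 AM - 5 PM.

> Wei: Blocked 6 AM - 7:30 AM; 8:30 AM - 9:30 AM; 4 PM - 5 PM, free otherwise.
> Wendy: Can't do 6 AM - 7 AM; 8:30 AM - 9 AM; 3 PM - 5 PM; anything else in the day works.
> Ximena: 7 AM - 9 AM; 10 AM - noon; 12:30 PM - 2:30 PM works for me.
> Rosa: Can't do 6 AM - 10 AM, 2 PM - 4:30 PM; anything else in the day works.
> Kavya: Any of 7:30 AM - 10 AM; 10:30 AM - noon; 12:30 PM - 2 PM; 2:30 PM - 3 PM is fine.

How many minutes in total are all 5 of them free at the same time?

180

Wei free: 07:30-08:30, 09:30-16:00 (invert busy blocks within the working day).
Wendy free: 07:00-08:30, 09:00-15:00 (invert busy blocks within the working day).
Ximena free: 07:00-09:00, 10:00-12:00, 12:30-14:30.
Rosa free: 10:00-14:00, 16:30-17:00 (invert busy blocks within the working day).
Kavya free: 07:30-10:00, 10:30-12:00, 12:30-14:00, 14:30-15:00.
Wei ∩ Wendy: 07:30-08:30, 09:30-15:00.
Wei ∩ Wendy ∩ Ximena: 07:30-08:30, 10:00-12:00, 12:30-14:30.
Wei ∩ Wendy ∩ Ximena ∩ Rosa: 10:00-12:00, 12:30-14:00.
Wei ∩ Wendy ∩ Ximena ∩ Rosa ∩ Kavya: 10:30-12:00, 12:30-14:00.
Those are the intersection windows.
Summing the common windows: 90 + 90 = 180 minutes.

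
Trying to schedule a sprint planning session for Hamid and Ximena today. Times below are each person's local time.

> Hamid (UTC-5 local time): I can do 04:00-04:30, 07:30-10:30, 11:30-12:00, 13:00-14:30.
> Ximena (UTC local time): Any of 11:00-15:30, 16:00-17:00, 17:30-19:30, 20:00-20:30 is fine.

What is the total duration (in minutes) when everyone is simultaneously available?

300

Hamid in UTC: 09:00-09:30, 12:30-15:30, 16:30-17:00, 18:00-19:30 (add 5h to convert from UTC-5).
Ximena in UTC: 11:00-15:30, 16:00-17:00, 17:30-19:30, 20:00-20:30.
Hamid ∩ Ximena: 12:30-15:30, 16:30-17:00, 18:00-19:30.
Those are the intersection windows.
Summing the common windows: 180 + 30 + 90 = 300 minutes.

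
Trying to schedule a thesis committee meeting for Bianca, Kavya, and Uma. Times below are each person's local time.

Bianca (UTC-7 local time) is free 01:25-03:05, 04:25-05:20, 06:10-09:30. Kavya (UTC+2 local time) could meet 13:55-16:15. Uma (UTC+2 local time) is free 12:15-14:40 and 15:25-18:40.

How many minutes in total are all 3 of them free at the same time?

75

Bianca in UTC: 08:25-10:05, 11:25-12:20, 13:10-16:30 (add 7h to convert from UTC-7).
Kavya in UTC: 11:55-14:15 (subtract 2h to convert from UTC+2).
Uma in UTC: 10:15-12:40, 13:25-16:40 (subtract 2h to convert from UTC+2).
Bianca ∩ Kavya: 11:55-12:20, 13:10-14:15.
Bianca ∩ Kavya ∩ Uma: 11:55-12:20, 13:25-14:15.
So the common availability across everyone is 11:55-12:20, 13:25-14:15.
Summing the common windows: 25 + 50 = 75 minutes.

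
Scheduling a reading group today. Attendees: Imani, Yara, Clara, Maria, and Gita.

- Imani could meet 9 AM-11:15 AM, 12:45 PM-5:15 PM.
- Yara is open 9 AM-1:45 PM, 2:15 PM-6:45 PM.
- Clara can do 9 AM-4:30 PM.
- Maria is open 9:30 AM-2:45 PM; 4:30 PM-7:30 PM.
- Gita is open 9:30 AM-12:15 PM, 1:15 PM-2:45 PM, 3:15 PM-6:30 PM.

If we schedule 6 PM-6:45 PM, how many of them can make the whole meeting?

Yara and Maria can make the full 18:00-18:45 slot — that's 2.

2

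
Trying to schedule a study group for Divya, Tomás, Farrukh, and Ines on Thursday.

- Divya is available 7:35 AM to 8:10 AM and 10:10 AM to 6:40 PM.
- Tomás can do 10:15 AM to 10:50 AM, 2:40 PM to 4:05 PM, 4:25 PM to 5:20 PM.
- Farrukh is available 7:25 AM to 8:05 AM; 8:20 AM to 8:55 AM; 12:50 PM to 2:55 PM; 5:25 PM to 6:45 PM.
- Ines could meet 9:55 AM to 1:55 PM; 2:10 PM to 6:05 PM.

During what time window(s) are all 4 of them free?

Divya ∩ Tomás: 10:15-10:50, 14:40-16:05, 16:25-17:20.
Divya ∩ Tomás ∩ Farrukh: 14:40-14:55.
Divya ∩ Tomás ∩ Farrukh ∩ Ines: 14:40-14:55.
So the common availability across everyone is 14:40-14:55.

14:40-14:55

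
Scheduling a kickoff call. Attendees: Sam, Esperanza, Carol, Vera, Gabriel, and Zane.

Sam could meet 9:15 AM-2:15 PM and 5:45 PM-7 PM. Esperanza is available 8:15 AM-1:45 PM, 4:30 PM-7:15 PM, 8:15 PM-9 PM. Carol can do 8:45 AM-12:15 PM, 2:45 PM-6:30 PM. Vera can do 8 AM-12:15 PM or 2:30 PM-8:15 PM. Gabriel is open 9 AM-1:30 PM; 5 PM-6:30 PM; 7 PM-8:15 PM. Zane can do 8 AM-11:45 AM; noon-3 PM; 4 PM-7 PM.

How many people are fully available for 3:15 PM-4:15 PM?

Carol and Vera can make the full 15:15-16:15 slot — that's 2.

2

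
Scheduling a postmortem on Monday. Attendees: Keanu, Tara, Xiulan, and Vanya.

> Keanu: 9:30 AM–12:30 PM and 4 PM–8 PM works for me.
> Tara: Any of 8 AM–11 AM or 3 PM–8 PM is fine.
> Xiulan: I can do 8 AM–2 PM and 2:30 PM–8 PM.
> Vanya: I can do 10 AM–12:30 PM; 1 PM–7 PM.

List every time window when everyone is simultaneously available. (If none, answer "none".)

Keanu ∩ Tara: 09:30-11:00, 16:00-20:00.
Keanu ∩ Tara ∩ Xiulan: 09:30-11:00, 16:00-20:00.
Keanu ∩ Tara ∩ Xiulan ∩ Vanya: 10:00-11:00, 16:00-19:00.

10:00-11:00, 16:00-19:00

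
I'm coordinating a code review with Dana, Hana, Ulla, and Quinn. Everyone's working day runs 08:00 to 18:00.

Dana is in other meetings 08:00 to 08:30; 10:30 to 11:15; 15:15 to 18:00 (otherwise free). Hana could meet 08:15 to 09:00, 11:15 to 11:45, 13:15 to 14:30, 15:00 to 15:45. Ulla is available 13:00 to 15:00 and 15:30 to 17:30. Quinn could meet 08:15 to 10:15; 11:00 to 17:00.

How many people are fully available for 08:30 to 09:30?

2

Dana free: 08:30-10:30, 11:15-15:15 (invert busy blocks within the working day).
Hana free: 08:15-09:00, 11:15-11:45, 13:15-14:30, 15:00-15:45.
Ulla free: 13:00-15:00, 15:30-17:30.
Quinn free: 08:15-10:15, 11:00-17:00.
Dana and Quinn can make the full 08:30-09:30 slot — that's 2.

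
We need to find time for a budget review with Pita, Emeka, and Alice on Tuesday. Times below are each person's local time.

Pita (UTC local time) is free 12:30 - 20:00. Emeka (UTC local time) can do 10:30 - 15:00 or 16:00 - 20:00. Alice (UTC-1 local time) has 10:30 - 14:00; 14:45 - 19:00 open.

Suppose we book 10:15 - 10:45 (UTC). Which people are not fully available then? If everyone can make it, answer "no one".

Alice, Emeka, Pita

Pita in UTC: 12:30-20:00.
Emeka in UTC: 10:30-15:00, 16:00-20:00.
Alice in UTC: 11:30-15:00, 15:45-20:00 (add 1h to convert from UTC-1).
Pita: not fully free for 10:15-10:45. Emeka: not fully free for 10:15-10:45. Alice: not fully free for 10:15-10:45.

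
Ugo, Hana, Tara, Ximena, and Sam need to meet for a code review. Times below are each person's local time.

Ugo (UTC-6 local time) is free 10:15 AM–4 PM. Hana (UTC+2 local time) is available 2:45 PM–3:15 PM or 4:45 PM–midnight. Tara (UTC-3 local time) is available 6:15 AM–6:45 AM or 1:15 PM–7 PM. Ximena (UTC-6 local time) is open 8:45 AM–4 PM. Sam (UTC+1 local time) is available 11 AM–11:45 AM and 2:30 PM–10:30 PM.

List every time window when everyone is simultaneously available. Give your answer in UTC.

16:15-21:30

Ugo in UTC: 16:15-22:00 (add 6h to convert from UTC-6).
Hana in UTC: 12:45-13:15, 14:45-22:00 (subtract 2h to convert from UTC+2).
Tara in UTC: 09:15-09:45, 16:15-22:00 (add 3h to convert from UTC-3).
Ximena in UTC: 14:45-22:00 (add 6h to convert from UTC-6).
Sam in UTC: 10:00-10:45, 13:30-21:30 (subtract 1h to convert from UTC+1).
Ugo ∩ Hana: 16:15-22:00.
Ugo ∩ Hana ∩ Tara: 16:15-22:00.
Ugo ∩ Hana ∩ Tara ∩ Ximena: 16:15-22:00.
Ugo ∩ Hana ∩ Tara ∩ Ximena ∩ Sam: 16:15-21:30.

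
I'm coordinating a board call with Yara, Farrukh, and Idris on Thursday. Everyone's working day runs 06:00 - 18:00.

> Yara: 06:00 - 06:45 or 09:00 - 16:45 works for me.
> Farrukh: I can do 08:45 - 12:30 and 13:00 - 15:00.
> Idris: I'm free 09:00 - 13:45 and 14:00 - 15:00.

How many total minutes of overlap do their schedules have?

Yara ∩ Farrukh: 09:00-12:30, 13:00-15:00.
Yara ∩ Farrukh ∩ Idris: 09:00-12:30, 13:00-13:45, 14:00-15:00.
So the common availability across everyone is 09:00-12:30, 13:00-13:45, 14:00-15:00.
Summing the common windows: 210 + 45 + 60 = 315 minutes.

315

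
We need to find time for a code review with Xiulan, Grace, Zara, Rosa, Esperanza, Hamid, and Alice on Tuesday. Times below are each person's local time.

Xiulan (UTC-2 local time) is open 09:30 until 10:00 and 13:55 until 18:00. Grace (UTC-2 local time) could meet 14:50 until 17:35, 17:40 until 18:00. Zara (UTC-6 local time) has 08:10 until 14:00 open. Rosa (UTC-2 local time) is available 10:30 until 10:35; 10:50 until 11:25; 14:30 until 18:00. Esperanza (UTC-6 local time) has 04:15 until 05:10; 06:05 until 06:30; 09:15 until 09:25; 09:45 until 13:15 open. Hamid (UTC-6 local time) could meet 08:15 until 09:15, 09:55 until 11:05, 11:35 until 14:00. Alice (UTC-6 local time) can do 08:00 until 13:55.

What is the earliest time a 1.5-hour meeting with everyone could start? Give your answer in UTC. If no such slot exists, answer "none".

Xiulan in UTC: 11:30-12:00, 15:55-20:00 (add 2h to convert from UTC-2).
Grace in UTC: 16:50-19:35, 19:40-20:00 (add 2h to convert from UTC-2).
Zara in UTC: 14:10-20:00 (add 6h to convert from UTC-6).
Rosa in UTC: 12:30-12:35, 12:50-13:25, 16:30-20:00 (add 2h to convert from UTC-2).
Esperanza in UTC: 10:15-11:10, 12:05-12:30, 15:15-15:25, 15:45-19:15 (add 6h to convert from UTC-6).
Hamid in UTC: 14:15-15:15, 15:55-17:05, 17:35-20:00 (add 6h to convert from UTC-6).
Alice in UTC: 14:00-19:55 (add 6h to convert from UTC-6).
Xiulan ∩ Grace: 16:50-19:35, 19:40-20:00.
Xiulan ∩ Grace ∩ Zara: 16:50-19:35, 19:40-20:00.
Xiulan ∩ Grace ∩ Zara ∩ Rosa: 16:50-19:35, 19:40-20:00.
Xiulan ∩ Grace ∩ Zara ∩ Rosa ∩ Esperanza: 16:50-19:15.
Xiulan ∩ Grace ∩ Zara ∩ Rosa ∩ Esperanza ∩ Hamid: 16:50-17:05, 17:35-19:15.
Xiulan ∩ Grace ∩ Zara ∩ Rosa ∩ Esperanza ∩ Hamid ∩ Alice: 16:50-17:05, 17:35-19:15.
The first common window of at least 90 minutes is 17:35-19:15, so the earliest start is 17:35.

17:35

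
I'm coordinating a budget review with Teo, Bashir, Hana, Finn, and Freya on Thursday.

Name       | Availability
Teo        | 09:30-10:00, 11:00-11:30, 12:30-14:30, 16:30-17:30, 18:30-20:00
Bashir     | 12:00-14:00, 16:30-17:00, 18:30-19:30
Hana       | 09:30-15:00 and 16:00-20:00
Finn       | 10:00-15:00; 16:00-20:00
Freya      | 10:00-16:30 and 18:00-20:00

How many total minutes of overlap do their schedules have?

150

Teo ∩ Bashir: 12:30-14:00, 16:30-17:00, 18:30-19:30.
Teo ∩ Bashir ∩ Hana: 12:30-14:00, 16:30-17:00, 18:30-19:30.
Teo ∩ Bashir ∩ Hana ∩ Finn: 12:30-14:00, 16:30-17:00, 18:30-19:30.
Teo ∩ Bashir ∩ Hana ∩ Finn ∩ Freya: 12:30-14:00, 18:30-19:30.
Those are the intersection windows.
Summing the common windows: 90 + 60 = 150 minutes.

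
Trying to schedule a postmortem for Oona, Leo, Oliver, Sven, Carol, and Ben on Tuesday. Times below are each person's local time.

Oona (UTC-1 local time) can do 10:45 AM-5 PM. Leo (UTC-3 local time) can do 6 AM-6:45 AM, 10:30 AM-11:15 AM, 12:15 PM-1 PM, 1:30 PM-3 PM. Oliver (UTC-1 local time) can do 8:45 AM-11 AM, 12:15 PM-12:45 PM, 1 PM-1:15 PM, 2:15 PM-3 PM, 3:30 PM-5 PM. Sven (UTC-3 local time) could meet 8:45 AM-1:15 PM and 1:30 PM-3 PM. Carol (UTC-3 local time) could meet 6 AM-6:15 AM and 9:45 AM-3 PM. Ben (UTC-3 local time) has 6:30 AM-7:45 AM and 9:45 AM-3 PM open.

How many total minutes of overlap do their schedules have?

Oona in UTC: 11:45-18:00 (add 1h to convert from UTC-1).
Leo in UTC: 09:00-09:45, 13:30-14:15, 15:15-16:00, 16:30-18:00 (add 3h to convert from UTC-3).
Oliver in UTC: 09:45-12:00, 13:15-13:45, 14:00-14:15, 15:15-16:00, 16:30-18:00 (add 1h to convert from UTC-1).
Sven in UTC: 11:45-16:15, 16:30-18:00 (add 3h to convert from UTC-3).
Carol in UTC: 09:00-09:15, 12:45-18:00 (add 3h to convert from UTC-3).
Ben in UTC: 09:30-10:45, 12:45-18:00 (add 3h to convert from UTC-3).
Oona ∩ Leo: 13:30-14:15, 15:15-16:00, 16:30-18:00.
Oona ∩ Leo ∩ Oliver: 13:30-13:45, 14:00-14:15, 15:15-16:00, 16:30-18:00.
Oona ∩ Leo ∩ Oliver ∩ Sven: 13:30-13:45, 14:00-14:15, 15:15-16:00, 16:30-18:00.
Oona ∩ Leo ∩ Oliver ∩ Sven ∩ Carol: 13:30-13:45, 14:00-14:15, 15:15-16:00, 16:30-18:00.
Oona ∩ Leo ∩ Oliver ∩ Sven ∩ Carol ∩ Ben: 13:30-13:45, 14:00-14:15, 15:15-16:00, 16:30-18:00.
Summing the common windows: 15 + 15 + 45 + 90 = 165 minutes.

165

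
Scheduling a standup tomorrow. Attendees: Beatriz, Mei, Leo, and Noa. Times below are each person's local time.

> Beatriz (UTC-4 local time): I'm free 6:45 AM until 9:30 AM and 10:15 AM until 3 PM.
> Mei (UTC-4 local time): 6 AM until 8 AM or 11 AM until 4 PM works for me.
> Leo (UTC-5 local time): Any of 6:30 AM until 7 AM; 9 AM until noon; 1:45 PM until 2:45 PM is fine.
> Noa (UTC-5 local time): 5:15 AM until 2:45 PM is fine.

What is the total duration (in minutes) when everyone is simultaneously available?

165

Beatriz in UTC: 10:45-13:30, 14:15-19:00 (add 4h to convert from UTC-4).
Mei in UTC: 10:00-12:00, 15:00-20:00 (add 4h to convert from UTC-4).
Leo in UTC: 11:30-12:00, 14:00-17:00, 18:45-19:45 (add 5h to convert from UTC-5).
Noa in UTC: 10:15-19:45 (add 5h to convert from UTC-5).
Beatriz ∩ Mei: 10:45-12:00, 15:00-19:00.
Beatriz ∩ Mei ∩ Leo: 11:30-12:00, 15:00-17:00, 18:45-19:00.
Beatriz ∩ Mei ∩ Leo ∩ Noa: 11:30-12:00, 15:00-17:00, 18:45-19:00.
Summing the common windows: 30 + 120 + 15 = 165 minutes.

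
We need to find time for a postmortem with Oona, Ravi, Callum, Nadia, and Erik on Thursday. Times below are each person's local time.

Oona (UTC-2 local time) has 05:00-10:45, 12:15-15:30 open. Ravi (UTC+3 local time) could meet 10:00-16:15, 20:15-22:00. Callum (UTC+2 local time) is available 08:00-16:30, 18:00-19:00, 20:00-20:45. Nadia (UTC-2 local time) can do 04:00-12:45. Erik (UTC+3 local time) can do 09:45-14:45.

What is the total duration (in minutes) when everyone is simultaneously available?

Oona in UTC: 07:00-12:45, 14:15-17:30 (add 2h to convert from UTC-2).
Ravi in UTC: 07:00-13:15, 17:15-19:00 (subtract 3h to convert from UTC+3).
Callum in UTC: 06:00-14:30, 16:00-17:00, 18:00-18:45 (subtract 2h to convert from UTC+2).
Nadia in UTC: 06:00-14:45 (add 2h to convert from UTC-2).
Erik in UTC: 06:45-11:45 (subtract 3h to convert from UTC+3).
Oona ∩ Ravi: 07:00-12:45, 17:15-17:30.
Oona ∩ Ravi ∩ Callum: 07:00-12:45.
Oona ∩ Ravi ∩ Callum ∩ Nadia: 07:00-12:45.
Oona ∩ Ravi ∩ Callum ∩ Nadia ∩ Erik: 07:00-11:45.
That's a single block of 285 minutes.

285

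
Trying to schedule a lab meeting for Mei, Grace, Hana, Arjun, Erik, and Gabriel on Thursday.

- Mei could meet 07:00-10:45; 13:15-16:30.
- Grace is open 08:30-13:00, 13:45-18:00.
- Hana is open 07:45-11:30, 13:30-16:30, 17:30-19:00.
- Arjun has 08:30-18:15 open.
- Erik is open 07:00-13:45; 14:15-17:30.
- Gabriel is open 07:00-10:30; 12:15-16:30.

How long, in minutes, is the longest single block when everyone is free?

Mei ∩ Grace: 08:30-10:45, 13:45-16:30.
Mei ∩ Grace ∩ Hana: 08:30-10:45, 13:45-16:30.
Mei ∩ Grace ∩ Hana ∩ Arjun: 08:30-10:45, 13:45-16:30.
Mei ∩ Grace ∩ Hana ∩ Arjun ∩ Erik: 08:30-10:45, 14:15-16:30.
Mei ∩ Grace ∩ Hana ∩ Arjun ∩ Erik ∩ Gabriel: 08:30-10:30, 14:15-16:30.
Those are the intersection windows.
The longest is 14:15-16:30 at 135 minutes.

135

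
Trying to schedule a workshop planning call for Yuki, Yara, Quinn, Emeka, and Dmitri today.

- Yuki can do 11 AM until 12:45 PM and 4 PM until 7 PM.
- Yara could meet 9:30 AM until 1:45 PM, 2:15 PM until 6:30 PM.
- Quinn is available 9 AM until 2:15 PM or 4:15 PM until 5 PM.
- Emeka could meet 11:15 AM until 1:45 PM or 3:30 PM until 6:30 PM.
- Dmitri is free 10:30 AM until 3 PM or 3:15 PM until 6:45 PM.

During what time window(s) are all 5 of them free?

11:15-12:45, 16:15-17:00

Yuki ∩ Yara: 11:00-12:45, 16:00-18:30.
Yuki ∩ Yara ∩ Quinn: 11:00-12:45, 16:15-17:00.
Yuki ∩ Yara ∩ Quinn ∩ Emeka: 11:15-12:45, 16:15-17:00.
Yuki ∩ Yara ∩ Quinn ∩ Emeka ∩ Dmitri: 11:15-12:45, 16:15-17:00.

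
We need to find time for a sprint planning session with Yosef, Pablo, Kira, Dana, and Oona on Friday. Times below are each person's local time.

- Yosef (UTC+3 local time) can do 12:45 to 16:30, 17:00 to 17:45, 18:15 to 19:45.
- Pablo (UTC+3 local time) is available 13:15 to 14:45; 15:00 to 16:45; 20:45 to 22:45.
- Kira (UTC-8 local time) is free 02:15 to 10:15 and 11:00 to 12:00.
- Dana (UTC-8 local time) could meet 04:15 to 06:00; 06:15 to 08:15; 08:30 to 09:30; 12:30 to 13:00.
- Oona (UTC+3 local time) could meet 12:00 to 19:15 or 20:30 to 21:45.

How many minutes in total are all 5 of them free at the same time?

75

Yosef in UTC: 09:45-13:30, 14:00-14:45, 15:15-16:45 (subtract 3h to convert from UTC+3).
Pablo in UTC: 10:15-11:45, 12:00-13:45, 17:45-19:45 (subtract 3h to convert from UTC+3).
Kira in UTC: 10:15-18:15, 19:00-20:00 (add 8h to convert from UTC-8).
Dana in UTC: 12:15-14:00, 14:15-16:15, 16:30-17:30, 20:30-21:00 (add 8h to convert from UTC-8).
Oona in UTC: 09:00-16:15, 17:30-18:45 (subtract 3h to convert from UTC+3).
Yosef ∩ Pablo: 10:15-11:45, 12:00-13:30.
Yosef ∩ Pablo ∩ Kira: 10:15-11:45, 12:00-13:30.
Yosef ∩ Pablo ∩ Kira ∩ Dana: 12:15-13:30.
Yosef ∩ Pablo ∩ Kira ∩ Dana ∩ Oona: 12:15-13:30.
That's a single block of 75 minutes.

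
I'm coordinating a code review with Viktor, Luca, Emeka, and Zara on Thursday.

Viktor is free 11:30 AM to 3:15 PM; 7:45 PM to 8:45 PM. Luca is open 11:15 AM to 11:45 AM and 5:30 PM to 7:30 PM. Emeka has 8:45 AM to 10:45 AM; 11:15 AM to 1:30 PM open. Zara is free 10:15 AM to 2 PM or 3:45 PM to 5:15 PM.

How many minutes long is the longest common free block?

Viktor ∩ Luca: 11:30-11:45.
Viktor ∩ Luca ∩ Emeka: 11:30-11:45.
Viktor ∩ Luca ∩ Emeka ∩ Zara: 11:30-11:45.
Those are the intersection windows.
The longest is 11:30-11:45 at 15 minutes.

15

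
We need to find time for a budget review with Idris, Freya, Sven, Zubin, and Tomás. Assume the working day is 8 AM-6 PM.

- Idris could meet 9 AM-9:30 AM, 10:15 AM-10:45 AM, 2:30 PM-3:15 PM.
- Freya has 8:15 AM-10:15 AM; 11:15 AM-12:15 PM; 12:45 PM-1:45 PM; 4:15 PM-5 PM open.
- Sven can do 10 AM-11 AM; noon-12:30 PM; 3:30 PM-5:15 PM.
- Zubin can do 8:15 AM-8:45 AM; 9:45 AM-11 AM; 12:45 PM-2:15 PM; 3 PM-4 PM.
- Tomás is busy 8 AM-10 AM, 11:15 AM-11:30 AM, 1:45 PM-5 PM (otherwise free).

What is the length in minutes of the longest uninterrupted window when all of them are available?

0

Idris free: 09:00-09:30, 10:15-10:45, 14:30-15:15.
Freya free: 08:15-10:15, 11:15-12:15, 12:45-13:45, 16:15-17:00.
Sven free: 10:00-11:00, 12:00-12:30, 15:30-17:15.
Zubin free: 08:15-08:45, 09:45-11:00, 12:45-14:15, 15:00-16:00.
Tomás free: 10:00-11:15, 11:30-13:45, 17:00-18:00 (invert busy blocks within the working day).
Idris ∩ Freya: 09:00-09:30.
Idris ∩ Freya ∩ Sven: ∅.
Idris ∩ Freya ∩ Sven ∩ Zubin: ∅.
Idris ∩ Freya ∩ Sven ∩ Zubin ∩ Tomás: ∅.
There is no time when everyone is free.
No common window exists, so the longest block is 0 minutes.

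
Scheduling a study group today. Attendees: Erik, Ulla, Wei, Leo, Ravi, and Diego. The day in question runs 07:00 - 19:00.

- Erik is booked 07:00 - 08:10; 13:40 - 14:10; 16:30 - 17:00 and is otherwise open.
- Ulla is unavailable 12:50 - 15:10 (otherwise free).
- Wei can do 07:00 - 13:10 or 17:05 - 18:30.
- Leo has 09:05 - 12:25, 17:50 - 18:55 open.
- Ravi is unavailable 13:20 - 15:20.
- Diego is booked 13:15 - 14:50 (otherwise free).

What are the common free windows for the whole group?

Erik free: 08:10-13:40, 14:10-16:30, 17:00-19:00 (invert busy blocks within the working day).
Ulla free: 07:00-12:50, 15:10-19:00 (invert busy blocks within the working day).
Wei free: 07:00-13:10, 17:05-18:30.
Leo free: 09:05-12:25, 17:50-18:55.
Ravi free: 07:00-13:20, 15:20-19:00 (invert busy blocks within the working day).
Diego free: 07:00-13:15, 14:50-19:00 (invert busy blocks within the working day).
Erik ∩ Ulla: 08:10-12:50, 15:10-16:30, 17:00-19:00.
Erik ∩ Ulla ∩ Wei: 08:10-12:50, 17:05-18:30.
Erik ∩ Ulla ∩ Wei ∩ Leo: 09:05-12:25, 17:50-18:30.
Erik ∩ Ulla ∩ Wei ∩ Leo ∩ Ravi: 09:05-12:25, 17:50-18:30.
Erik ∩ Ulla ∩ Wei ∩ Leo ∩ Ravi ∩ Diego: 09:05-12:25, 17:50-18:30.

09:05-12:25, 17:50-18:30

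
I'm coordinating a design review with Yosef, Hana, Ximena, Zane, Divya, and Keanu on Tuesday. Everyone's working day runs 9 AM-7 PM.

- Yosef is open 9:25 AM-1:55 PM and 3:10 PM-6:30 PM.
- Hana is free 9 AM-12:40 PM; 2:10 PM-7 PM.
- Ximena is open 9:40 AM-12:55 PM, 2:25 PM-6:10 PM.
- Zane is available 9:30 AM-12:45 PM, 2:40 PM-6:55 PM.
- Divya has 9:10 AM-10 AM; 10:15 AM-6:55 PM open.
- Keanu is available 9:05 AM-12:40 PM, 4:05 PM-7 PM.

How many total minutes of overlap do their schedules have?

290

Yosef ∩ Hana: 09:25-12:40, 15:10-18:30.
Yosef ∩ Hana ∩ Ximena: 09:40-12:40, 15:10-18:10.
Yosef ∩ Hana ∩ Ximena ∩ Zane: 09:40-12:40, 15:10-18:10.
Yosef ∩ Hana ∩ Ximena ∩ Zane ∩ Divya: 09:40-10:00, 10:15-12:40, 15:10-18:10.
Yosef ∩ Hana ∩ Ximena ∩ Zane ∩ Divya ∩ Keanu: 09:40-10:00, 10:15-12:40, 16:05-18:10.
Summing the common windows: 20 + 145 + 125 = 290 minutes.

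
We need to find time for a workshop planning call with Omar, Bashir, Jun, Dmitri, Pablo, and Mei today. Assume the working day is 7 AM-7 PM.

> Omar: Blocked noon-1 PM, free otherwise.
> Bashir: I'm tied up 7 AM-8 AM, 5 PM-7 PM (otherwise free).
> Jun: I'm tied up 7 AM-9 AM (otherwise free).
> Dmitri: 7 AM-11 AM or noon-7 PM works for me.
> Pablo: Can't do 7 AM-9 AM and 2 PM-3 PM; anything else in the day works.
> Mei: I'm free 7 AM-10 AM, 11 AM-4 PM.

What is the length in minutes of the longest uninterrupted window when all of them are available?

60

Omar free: 07:00-12:00, 13:00-19:00 (invert busy blocks within the working day).
Bashir free: 08:00-17:00 (invert busy blocks within the working day).
Jun free: 09:00-19:00 (invert busy blocks within the working day).
Dmitri free: 07:00-11:00, 12:00-19:00.
Pablo free: 09:00-14:00, 15:00-19:00 (invert busy blocks within the working day).
Mei free: 07:00-10:00, 11:00-16:00.
Omar ∩ Bashir: 08:00-12:00, 13:00-17:00.
Omar ∩ Bashir ∩ Jun: 09:00-12:00, 13:00-17:00.
Omar ∩ Bashir ∩ Jun ∩ Dmitri: 09:00-11:00, 13:00-17:00.
Omar ∩ Bashir ∩ Jun ∩ Dmitri ∩ Pablo: 09:00-11:00, 13:00-14:00, 15:00-17:00.
Omar ∩ Bashir ∩ Jun ∩ Dmitri ∩ Pablo ∩ Mei: 09:00-10:00, 13:00-14:00, 15:00-16:00.
Those are the intersection windows.
The longest is 09:00-10:00 at 60 minutes.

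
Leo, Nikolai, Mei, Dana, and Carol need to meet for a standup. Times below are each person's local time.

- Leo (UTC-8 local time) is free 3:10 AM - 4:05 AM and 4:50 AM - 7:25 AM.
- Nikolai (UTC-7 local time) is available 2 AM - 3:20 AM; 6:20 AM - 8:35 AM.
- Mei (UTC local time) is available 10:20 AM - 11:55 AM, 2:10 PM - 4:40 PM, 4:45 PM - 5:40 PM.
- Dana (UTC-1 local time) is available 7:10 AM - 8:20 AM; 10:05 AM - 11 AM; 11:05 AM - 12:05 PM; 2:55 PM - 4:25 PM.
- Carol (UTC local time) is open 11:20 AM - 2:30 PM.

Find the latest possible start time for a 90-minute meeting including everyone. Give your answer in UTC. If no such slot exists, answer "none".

none

Leo in UTC: 11:10-12:05, 12:50-15:25 (add 8h to convert from UTC-8).
Nikolai in UTC: 09:00-10:20, 13:20-15:35 (add 7h to convert from UTC-7).
Mei in UTC: 10:20-11:55, 14:10-16:40, 16:45-17:40.
Dana in UTC: 08:10-09:20, 11:05-12:00, 12:05-13:05, 15:55-17:25 (add 1h to convert from UTC-1).
Carol in UTC: 11:20-14:30.
Leo ∩ Nikolai: 13:20-15:25.
Leo ∩ Nikolai ∩ Mei: 14:10-15:25.
Leo ∩ Nikolai ∩ Mei ∩ Dana: ∅.
Leo ∩ Nikolai ∩ Mei ∩ Dana ∩ Carol: ∅.
There is no time when everyone is free.
No common window is at least 90 minutes long.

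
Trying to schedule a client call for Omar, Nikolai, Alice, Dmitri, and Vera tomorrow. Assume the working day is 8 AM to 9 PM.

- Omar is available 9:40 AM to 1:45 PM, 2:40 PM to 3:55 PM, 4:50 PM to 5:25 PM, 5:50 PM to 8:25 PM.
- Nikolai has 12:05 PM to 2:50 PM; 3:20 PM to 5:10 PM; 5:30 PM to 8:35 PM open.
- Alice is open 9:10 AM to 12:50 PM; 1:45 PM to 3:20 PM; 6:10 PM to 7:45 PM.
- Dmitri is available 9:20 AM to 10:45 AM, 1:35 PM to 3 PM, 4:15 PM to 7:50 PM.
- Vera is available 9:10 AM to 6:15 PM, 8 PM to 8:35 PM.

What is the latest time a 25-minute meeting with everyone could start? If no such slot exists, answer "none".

none

Omar ∩ Nikolai: 12:05-13:45, 14:40-14:50, 15:20-15:55, 16:50-17:10, 17:50-20:25.
Omar ∩ Nikolai ∩ Alice: 12:05-12:50, 14:40-14:50, 18:10-19:45.
Omar ∩ Nikolai ∩ Alice ∩ Dmitri: 14:40-14:50, 18:10-19:45.
Omar ∩ Nikolai ∩ Alice ∩ Dmitri ∩ Vera: 14:40-14:50, 18:10-18:15.
No common window is at least 25 minutes long.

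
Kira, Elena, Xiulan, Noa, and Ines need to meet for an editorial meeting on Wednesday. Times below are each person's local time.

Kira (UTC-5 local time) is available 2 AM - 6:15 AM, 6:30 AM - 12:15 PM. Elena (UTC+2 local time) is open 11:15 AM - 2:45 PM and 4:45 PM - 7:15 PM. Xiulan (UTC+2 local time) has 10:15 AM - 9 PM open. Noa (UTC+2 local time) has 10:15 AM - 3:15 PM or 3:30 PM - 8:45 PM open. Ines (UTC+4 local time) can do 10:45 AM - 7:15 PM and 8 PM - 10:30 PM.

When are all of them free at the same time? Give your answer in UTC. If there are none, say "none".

Kira in UTC: 07:00-11:15, 11:30-17:15 (add 5h to convert from UTC-5).
Elena in UTC: 09:15-12:45, 14:45-17:15 (subtract 2h to convert from UTC+2).
Xiulan in UTC: 08:15-19:00 (subtract 2h to convert from UTC+2).
Noa in UTC: 08:15-13:15, 13:30-18:45 (subtract 2h to convert from UTC+2).
Ines in UTC: 06:45-15:15, 16:00-18:30 (subtract 4h to convert from UTC+4).
Kira ∩ Elena: 09:15-11:15, 11:30-12:45, 14:45-17:15.
Kira ∩ Elena ∩ Xiulan: 09:15-11:15, 11:30-12:45, 14:45-17:15.
Kira ∩ Elena ∩ Xiulan ∩ Noa: 09:15-11:15, 11:30-12:45, 14:45-17:15.
Kira ∩ Elena ∩ Xiulan ∩ Noa ∩ Ines: 09:15-11:15, 11:30-12:45, 14:45-15:15, 16:00-17:15.
Those are the intersection windows.

09:15-11:15, 11:30-12:45, 14:45-15:15, 16:00-17:15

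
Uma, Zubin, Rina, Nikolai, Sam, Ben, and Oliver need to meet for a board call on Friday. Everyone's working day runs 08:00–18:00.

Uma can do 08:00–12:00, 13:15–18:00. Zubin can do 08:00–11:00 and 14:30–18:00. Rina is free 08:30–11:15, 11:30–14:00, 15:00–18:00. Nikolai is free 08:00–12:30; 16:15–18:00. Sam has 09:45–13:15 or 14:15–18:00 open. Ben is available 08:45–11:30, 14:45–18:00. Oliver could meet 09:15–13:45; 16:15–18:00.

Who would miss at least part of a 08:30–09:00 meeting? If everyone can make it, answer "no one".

Ben, Oliver, Sam

Uma: free for 08:30-09:00. Zubin: free for 08:30-09:00. Rina: free for 08:30-09:00. Nikolai: free for 08:30-09:00. Sam: not fully free for 08:30-09:00. Ben: not fully free for 08:30-09:00. Oliver: not fully free for 08:30-09:00.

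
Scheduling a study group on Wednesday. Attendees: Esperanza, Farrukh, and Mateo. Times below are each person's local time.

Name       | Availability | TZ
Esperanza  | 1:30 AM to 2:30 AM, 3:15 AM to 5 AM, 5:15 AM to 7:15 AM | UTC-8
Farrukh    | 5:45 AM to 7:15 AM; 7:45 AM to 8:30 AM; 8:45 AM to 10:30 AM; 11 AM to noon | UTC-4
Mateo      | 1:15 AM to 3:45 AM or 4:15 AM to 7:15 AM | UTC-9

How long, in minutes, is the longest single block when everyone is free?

75

Esperanza in UTC: 09:30-10:30, 11:15-13:00, 13:15-15:15 (add 8h to convert from UTC-8).
Farrukh in UTC: 09:45-11:15, 11:45-12:30, 12:45-14:30, 15:00-16:00 (add 4h to convert from UTC-4).
Mateo in UTC: 10:15-12:45, 13:15-16:15 (add 9h to convert from UTC-9).
Esperanza ∩ Farrukh: 09:45-10:30, 11:45-12:30, 12:45-13:00, 13:15-14:30, 15:00-15:15.
Esperanza ∩ Farrukh ∩ Mateo: 10:15-10:30, 11:45-12:30, 13:15-14:30, 15:00-15:15.
The longest is 13:15-14:30 at 75 minutes.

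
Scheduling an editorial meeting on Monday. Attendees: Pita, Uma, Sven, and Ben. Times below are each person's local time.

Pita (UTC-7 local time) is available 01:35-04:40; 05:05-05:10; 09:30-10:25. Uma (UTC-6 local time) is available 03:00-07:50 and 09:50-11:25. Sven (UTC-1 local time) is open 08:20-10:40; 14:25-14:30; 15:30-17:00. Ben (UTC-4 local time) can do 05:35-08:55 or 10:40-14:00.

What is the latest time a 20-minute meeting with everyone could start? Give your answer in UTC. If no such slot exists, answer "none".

17:05

Pita in UTC: 08:35-11:40, 12:05-12:10, 16:30-17:25 (add 7h to convert from UTC-7).
Uma in UTC: 09:00-13:50, 15:50-17:25 (add 6h to convert from UTC-6).
Sven in UTC: 09:20-11:40, 15:25-15:30, 16:30-18:00 (add 1h to convert from UTC-1).
Ben in UTC: 09:35-12:55, 14:40-18:00 (add 4h to convert from UTC-4).
Pita ∩ Uma: 09:00-11:40, 12:05-12:10, 16:30-17:25.
Pita ∩ Uma ∩ Sven: 09:20-11:40, 16:30-17:25.
Pita ∩ Uma ∩ Sven ∩ Ben: 09:35-11:40, 16:30-17:25.
The last common window of at least 20 minutes is 16:30-17:25; a 20-minute meeting can start as late as 17:05 and still end by 17:25.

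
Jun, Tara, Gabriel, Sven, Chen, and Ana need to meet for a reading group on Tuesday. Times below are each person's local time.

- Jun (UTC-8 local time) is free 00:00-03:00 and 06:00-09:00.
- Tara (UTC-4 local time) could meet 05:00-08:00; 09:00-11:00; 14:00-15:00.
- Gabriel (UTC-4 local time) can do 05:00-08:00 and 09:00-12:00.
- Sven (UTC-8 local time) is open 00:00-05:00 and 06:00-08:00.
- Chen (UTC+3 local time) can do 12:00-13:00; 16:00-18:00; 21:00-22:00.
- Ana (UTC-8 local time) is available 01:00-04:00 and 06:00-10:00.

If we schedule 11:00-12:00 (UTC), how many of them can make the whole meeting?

Jun in UTC: 08:00-11:00, 14:00-17:00 (add 8h to convert from UTC-8).
Tara in UTC: 09:00-12:00, 13:00-15:00, 18:00-19:00 (add 4h to convert from UTC-4).
Gabriel in UTC: 09:00-12:00, 13:00-16:00 (add 4h to convert from UTC-4).
Sven in UTC: 08:00-13:00, 14:00-16:00 (add 8h to convert from UTC-8).
Chen in UTC: 09:00-10:00, 13:00-15:00, 18:00-19:00 (subtract 3h to convert from UTC+3).
Ana in UTC: 09:00-12:00, 14:00-18:00 (add 8h to convert from UTC-8).
Tara, Gabriel, Sven, and Ana can make the full 11:00-12:00 slot — that's 4.

4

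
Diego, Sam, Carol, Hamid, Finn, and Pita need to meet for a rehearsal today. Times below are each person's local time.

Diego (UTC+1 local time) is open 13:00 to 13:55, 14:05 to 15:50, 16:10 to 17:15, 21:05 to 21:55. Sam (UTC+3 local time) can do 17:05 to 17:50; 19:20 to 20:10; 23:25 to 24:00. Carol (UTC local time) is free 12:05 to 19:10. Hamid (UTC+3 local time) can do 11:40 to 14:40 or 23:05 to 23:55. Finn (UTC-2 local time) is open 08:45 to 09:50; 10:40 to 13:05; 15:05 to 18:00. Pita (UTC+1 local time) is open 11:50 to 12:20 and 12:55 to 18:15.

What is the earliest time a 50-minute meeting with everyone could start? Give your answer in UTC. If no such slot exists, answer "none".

none

Diego in UTC: 12:00-12:55, 13:05-14:50, 15:10-16:15, 20:05-20:55 (subtract 1h to convert from UTC+1).
Sam in UTC: 14:05-14:50, 16:20-17:10, 20:25-21:00 (subtract 3h to convert from UTC+3).
Carol in UTC: 12:05-19:10.
Hamid in UTC: 08:40-11:40, 20:05-20:55 (subtract 3h to convert from UTC+3).
Finn in UTC: 10:45-11:50, 12:40-15:05, 17:05-20:00 (add 2h to convert from UTC-2).
Pita in UTC: 10:50-11:20, 11:55-17:15 (subtract 1h to convert from UTC+1).
Diego ∩ Sam: 14:05-14:50, 20:25-20:55.
Diego ∩ Sam ∩ Carol: 14:05-14:50.
Diego ∩ Sam ∩ Carol ∩ Hamid: ∅.
Diego ∩ Sam ∩ Carol ∩ Hamid ∩ Finn: ∅.
Diego ∩ Sam ∩ Carol ∩ Hamid ∩ Finn ∩ Pita: ∅.
There is no time when everyone is free.
No common window is at least 50 minutes long.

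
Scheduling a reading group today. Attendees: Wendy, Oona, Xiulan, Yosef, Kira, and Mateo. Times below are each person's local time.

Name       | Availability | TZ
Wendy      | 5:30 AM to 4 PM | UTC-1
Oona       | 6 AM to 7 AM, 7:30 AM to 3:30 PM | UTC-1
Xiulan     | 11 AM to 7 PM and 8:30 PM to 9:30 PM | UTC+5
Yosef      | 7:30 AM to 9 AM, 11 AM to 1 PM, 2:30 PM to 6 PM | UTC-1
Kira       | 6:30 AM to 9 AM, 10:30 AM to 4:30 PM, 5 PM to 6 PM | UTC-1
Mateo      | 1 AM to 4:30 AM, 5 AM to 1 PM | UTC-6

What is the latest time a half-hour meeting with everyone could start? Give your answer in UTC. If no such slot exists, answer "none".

Wendy in UTC: 06:30-17:00 (add 1h to convert from UTC-1).
Oona in UTC: 07:00-08:00, 08:30-16:30 (add 1h to convert from UTC-1).
Xiulan in UTC: 06:00-14:00, 15:30-16:30 (subtract 5h to convert from UTC+5).
Yosef in UTC: 08:30-10:00, 12:00-14:00, 15:30-19:00 (add 1h to convert from UTC-1).
Kira in UTC: 07:30-10:00, 11:30-17:30, 18:00-19:00 (add 1h to convert from UTC-1).
Mateo in UTC: 07:00-10:30, 11:00-19:00 (add 6h to convert from UTC-6).
Wendy ∩ Oona: 07:00-08:00, 08:30-16:30.
Wendy ∩ Oona ∩ Xiulan: 07:00-08:00, 08:30-14:00, 15:30-16:30.
Wendy ∩ Oona ∩ Xiulan ∩ Yosef: 08:30-10:00, 12:00-14:00, 15:30-16:30.
Wendy ∩ Oona ∩ Xiulan ∩ Yosef ∩ Kira: 08:30-10:00, 12:00-14:00, 15:30-16:30.
Wendy ∩ Oona ∩ Xiulan ∩ Yosef ∩ Kira ∩ Mateo: 08:30-10:00, 12:00-14:00, 15:30-16:30.
So the common availability across everyone is 08:30-10:00, 12:00-14:00, 15:30-16:30.
The last common window of at least 30 minutes is 15:30-16:30; a 30-minute meeting can start as late as 16:00 and still end by 16:30.

16:00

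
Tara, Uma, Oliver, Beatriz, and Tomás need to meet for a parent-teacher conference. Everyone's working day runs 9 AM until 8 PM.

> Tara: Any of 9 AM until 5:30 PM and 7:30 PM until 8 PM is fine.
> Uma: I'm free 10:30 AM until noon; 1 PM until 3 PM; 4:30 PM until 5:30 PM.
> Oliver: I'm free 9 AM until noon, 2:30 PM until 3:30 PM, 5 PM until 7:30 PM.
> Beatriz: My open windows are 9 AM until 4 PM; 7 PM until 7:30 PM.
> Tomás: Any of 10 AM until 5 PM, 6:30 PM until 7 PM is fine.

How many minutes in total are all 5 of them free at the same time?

120

Tara ∩ Uma: 10:30-12:00, 13:00-15:00, 16:30-17:30.
Tara ∩ Uma ∩ Oliver: 10:30-12:00, 14:30-15:00, 17:00-17:30.
Tara ∩ Uma ∩ Oliver ∩ Beatriz: 10:30-12:00, 14:30-15:00.
Tara ∩ Uma ∩ Oliver ∩ Beatriz ∩ Tomás: 10:30-12:00, 14:30-15:00.
Summing the common windows: 90 + 30 = 120 minutes.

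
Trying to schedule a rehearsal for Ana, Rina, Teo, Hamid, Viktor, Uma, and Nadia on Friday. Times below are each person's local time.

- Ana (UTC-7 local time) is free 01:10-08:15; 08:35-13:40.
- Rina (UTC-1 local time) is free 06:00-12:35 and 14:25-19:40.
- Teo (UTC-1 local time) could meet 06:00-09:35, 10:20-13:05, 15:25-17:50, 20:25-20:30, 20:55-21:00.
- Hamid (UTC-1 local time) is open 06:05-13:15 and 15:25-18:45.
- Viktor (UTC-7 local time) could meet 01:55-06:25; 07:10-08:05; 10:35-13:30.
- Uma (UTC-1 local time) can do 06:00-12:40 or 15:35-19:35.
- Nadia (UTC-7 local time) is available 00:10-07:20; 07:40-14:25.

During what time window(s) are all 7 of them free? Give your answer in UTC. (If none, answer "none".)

Ana in UTC: 08:10-15:15, 15:35-20:40 (add 7h to convert from UTC-7).
Rina in UTC: 07:00-13:35, 15:25-20:40 (add 1h to convert from UTC-1).
Teo in UTC: 07:00-10:35, 11:20-14:05, 16:25-18:50, 21:25-21:30, 21:55-22:00 (add 1h to convert from UTC-1).
Hamid in UTC: 07:05-14:15, 16:25-19:45 (add 1h to convert from UTC-1).
Viktor in UTC: 08:55-13:25, 14:10-15:05, 17:35-20:30 (add 7h to convert from UTC-7).
Uma in UTC: 07:00-13:40, 16:35-20:35 (add 1h to convert from UTC-1).
Nadia in UTC: 07:10-14:20, 14:40-21:25 (add 7h to convert from UTC-7).
Ana ∩ Rina: 08:10-13:35, 15:35-20:40.
Ana ∩ Rina ∩ Teo: 08:10-10:35, 11:20-13:35, 16:25-18:50.
Ana ∩ Rina ∩ Teo ∩ Hamid: 08:10-10:35, 11:20-13:35, 16:25-18:50.
Ana ∩ Rina ∩ Teo ∩ Hamid ∩ Viktor: 08:55-10:35, 11:20-13:25, 17:35-18:50.
Ana ∩ Rina ∩ Teo ∩ Hamid ∩ Viktor ∩ Uma: 08:55-10:35, 11:20-13:25, 17:35-18:50.
Ana ∩ Rina ∩ Teo ∩ Hamid ∩ Viktor ∩ Uma ∩ Nadia: 08:55-10:35, 11:20-13:25, 17:35-18:50.

08:55-10:35, 11:20-13:25, 17:35-18:50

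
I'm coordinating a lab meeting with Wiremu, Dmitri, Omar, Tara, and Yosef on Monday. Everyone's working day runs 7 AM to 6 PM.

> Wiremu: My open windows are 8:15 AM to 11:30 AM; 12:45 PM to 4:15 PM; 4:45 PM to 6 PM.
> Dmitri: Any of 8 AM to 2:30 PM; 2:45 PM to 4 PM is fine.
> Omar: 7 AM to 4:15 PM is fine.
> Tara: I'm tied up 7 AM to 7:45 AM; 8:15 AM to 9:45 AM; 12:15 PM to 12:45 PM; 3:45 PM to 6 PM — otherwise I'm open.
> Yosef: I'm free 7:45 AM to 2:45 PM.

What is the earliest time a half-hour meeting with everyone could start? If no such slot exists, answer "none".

Wiremu free: 08:15-11:30, 12:45-16:15, 16:45-18:00.
Dmitri free: 08:00-14:30, 14:45-16:00.
Omar free: 07:00-16:15.
Tara free: 07:45-08:15, 09:45-12:15, 12:45-15:45 (invert busy blocks within the working day).
Yosef free: 07:45-14:45.
Wiremu ∩ Dmitri: 08:15-11:30, 12:45-14:30, 14:45-16:00.
Wiremu ∩ Dmitri ∩ Omar: 08:15-11:30, 12:45-14:30, 14:45-16:00.
Wiremu ∩ Dmitri ∩ Omar ∩ Tara: 09:45-11:30, 12:45-14:30, 14:45-15:45.
Wiremu ∩ Dmitri ∩ Omar ∩ Tara ∩ Yosef: 09:45-11:30, 12:45-14:30.
So the common availability across everyone is 09:45-11:30, 12:45-14:30.
The first common window of at least 30 minutes is 09:45-11:30, so the earliest start is 09:45.

09:45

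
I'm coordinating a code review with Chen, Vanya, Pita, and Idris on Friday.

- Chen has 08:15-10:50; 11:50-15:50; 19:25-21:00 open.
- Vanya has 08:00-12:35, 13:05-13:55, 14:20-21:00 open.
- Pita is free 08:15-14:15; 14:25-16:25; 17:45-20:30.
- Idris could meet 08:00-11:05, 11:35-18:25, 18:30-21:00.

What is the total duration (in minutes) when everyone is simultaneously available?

Chen ∩ Vanya: 08:15-10:50, 11:50-12:35, 13:05-13:55, 14:20-15:50, 19:25-21:00.
Chen ∩ Vanya ∩ Pita: 08:15-10:50, 11:50-12:35, 13:05-13:55, 14:25-15:50, 19:25-20:30.
Chen ∩ Vanya ∩ Pita ∩ Idris: 08:15-10:50, 11:50-12:35, 13:05-13:55, 14:25-15:50, 19:25-20:30.
Those are the intersection windows.
Summing the common windows: 155 + 45 + 50 + 85 + 65 = 400 minutes.

400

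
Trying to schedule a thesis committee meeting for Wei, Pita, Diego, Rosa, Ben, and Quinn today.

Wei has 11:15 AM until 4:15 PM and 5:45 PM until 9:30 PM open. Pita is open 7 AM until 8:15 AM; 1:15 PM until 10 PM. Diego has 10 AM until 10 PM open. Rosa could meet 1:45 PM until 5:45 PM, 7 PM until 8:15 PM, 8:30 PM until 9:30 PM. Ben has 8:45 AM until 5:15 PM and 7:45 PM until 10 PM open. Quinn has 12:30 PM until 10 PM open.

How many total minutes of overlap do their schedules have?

Wei ∩ Pita: 13:15-16:15, 17:45-21:30.
Wei ∩ Pita ∩ Diego: 13:15-16:15, 17:45-21:30.
Wei ∩ Pita ∩ Diego ∩ Rosa: 13:45-16:15, 19:00-20:15, 20:30-21:30.
Wei ∩ Pita ∩ Diego ∩ Rosa ∩ Ben: 13:45-16:15, 19:45-20:15, 20:30-21:30.
Wei ∩ Pita ∩ Diego ∩ Rosa ∩ Ben ∩ Quinn: 13:45-16:15, 19:45-20:15, 20:30-21:30.
Those are the intersection windows.
Summing the common windows: 150 + 30 + 60 = 240 minutes.

240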